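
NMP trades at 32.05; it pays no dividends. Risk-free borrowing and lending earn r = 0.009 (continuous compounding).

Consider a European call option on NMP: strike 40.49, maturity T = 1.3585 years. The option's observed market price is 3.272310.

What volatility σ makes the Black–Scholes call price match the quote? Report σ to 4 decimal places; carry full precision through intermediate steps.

At σ = 0.3922 the Black–Scholes value reproduces the quote:
σ√T = 0.3922·√1.3585 = 0.457128
d₁ = (ln(S/K) + (r+σ²/2)T) / (σ√T) = (ln(32.05/40.49) + (0.009+0.3922²/2)·1.3585) / 0.457128 = (-0.233758 + 0.116709) / 0.457128 = -0.256052
d₂ = d₁ − σ√T = -0.256052 − 0.457128 = -0.713180
e^{−rT} = 0.987848
N(d₁) = 0.398955,  N(d₂) = 0.237867
V = S·N(d₁) − K·e^{−rT}·N(d₂) = 12.786516 − 9.514205 = 3.272310 (equal to the quote); since ∂V/∂σ > 0 for all σ, the implied volatility is unique

sigma = 0.3922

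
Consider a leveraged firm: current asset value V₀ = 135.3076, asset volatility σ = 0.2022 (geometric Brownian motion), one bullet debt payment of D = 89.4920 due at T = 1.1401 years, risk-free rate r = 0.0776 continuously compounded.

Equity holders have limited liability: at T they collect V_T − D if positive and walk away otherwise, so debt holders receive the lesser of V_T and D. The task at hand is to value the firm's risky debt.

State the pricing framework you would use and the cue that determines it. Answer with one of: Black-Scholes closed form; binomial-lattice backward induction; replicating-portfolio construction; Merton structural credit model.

framework: Merton structural credit model

Key observation: the data describe a firm's assets (V₀ = 135.3076, GBM) and a single zero-coupon debt of face 89.4920, so credit quantities follow from equity-as-call in the structural model.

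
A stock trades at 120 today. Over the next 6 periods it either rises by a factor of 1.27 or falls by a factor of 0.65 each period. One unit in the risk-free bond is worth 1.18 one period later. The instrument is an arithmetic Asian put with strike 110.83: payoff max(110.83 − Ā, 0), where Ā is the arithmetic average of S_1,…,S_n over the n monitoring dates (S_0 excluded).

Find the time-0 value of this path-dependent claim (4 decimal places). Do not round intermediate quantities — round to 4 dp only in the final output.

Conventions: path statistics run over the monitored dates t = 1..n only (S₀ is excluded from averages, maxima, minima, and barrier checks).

price = 0.6345

Under the martingale measure an up-move has probability p* = 0.8548; value the claim as the probability-weighted average of per-path payoffs, discounted 6 periods at R = 1.18.
Enumerate all 2^6 = 64 price paths (U = up ×1.27, D = down ×0.65); each path with k up-moves has probability p*^k·(1−p*)^(6−k).
DDDDDD: Ā=34.3416, payoff=76.4884, prob=0.000009
UDDDDD: Ā=67.0982, payoff=43.7318, prob=0.000055
DUDDDD: Ā=54.6982, payoff=56.1318, prob=0.000055
UUDDDD: Ā=106.8718, payoff=3.9582, prob=0.000324
DDUDDD: Ā=46.6382, payoff=64.1918, prob=0.000055
UDUDDD: Ā=91.1238, payoff=19.7062, prob=0.000324
DUUDDD: Ā=78.7238, payoff=32.1062, prob=0.000324
UUUDDD: Ā=153.8142, payoff=0.0000, prob=0.001911
DDDUDD: Ā=41.3992, payoff=69.4308, prob=0.000055
UDDUDD: Ā=80.8876, payoff=29.9424, prob=0.000324
DUDUDD: Ā=68.4876, payoff=42.3424, prob=0.000324
UUDUDD: Ā=133.8143, payoff=0.0000, prob=0.001911
DDUUDD: Ā=60.4276, payoff=50.4024, prob=0.000324
UDUUDD: Ā=118.0663, payoff=0.0000, prob=0.001911
DUUUDD: Ā=105.6663, payoff=5.1637, prob=0.001911
UUUUDD: Ā=206.4556, payoff=0.0000, prob=0.011252
DDDDUD: Ā=37.9938, payoff=72.8362, prob=0.000055
UDDDUD: Ā=74.2341, payoff=36.5959, prob=0.000324
DUDDUD: Ā=61.8341, payoff=48.9959, prob=0.000324
UUDDUD: Ā=120.8143, payoff=0.0000, prob=0.001911
DDUDUD: Ā=53.7741, payoff=57.0559, prob=0.000324
UDUDUD: Ā=105.0663, payoff=5.7637, prob=0.001911
DUUDUD: Ā=92.6663, payoff=18.1637, prob=0.001911
UUUDUD: Ā=181.0557, payoff=0.0000, prob=0.011252
DDDUUD: Ā=48.5351, payoff=62.2949, prob=0.000324
UDDUUD: Ā=94.8301, payoff=15.9999, prob=0.001911
DUDUUD: Ā=82.4301, payoff=28.3999, prob=0.001911
UUDUUD: Ā=161.0557, payoff=0.0000, prob=0.011252
DDUUUD: Ā=74.3701, payoff=36.4599, prob=0.001911
UDUUUD: Ā=145.3077, payoff=0.0000, prob=0.011252
DUUUUD: Ā=132.9077, payoff=0.0000, prob=0.011252
UUUUUD: Ā=259.6812, payoff=0.0000, prob=0.066263
DDDDDU: Ā=35.7803, payoff=75.0497, prob=0.000055
UDDDDU: Ā=69.9093, payoff=40.9207, prob=0.000324
DUDDDU: Ā=57.5093, payoff=53.3207, prob=0.000324
UUDDDU: Ā=112.3643, payoff=0.0000, prob=0.001911
DDUDDU: Ā=49.4493, payoff=61.3807, prob=0.000324
UDUDDU: Ā=96.6163, payoff=14.2137, prob=0.001911
DUUDDU: Ā=84.2163, payoff=26.6137, prob=0.001911
UUUDDU: Ā=164.5457, payoff=0.0000, prob=0.011252
DDDUDU: Ā=44.2103, payoff=66.6197, prob=0.000324
UDDUDU: Ā=86.3801, payoff=24.4499, prob=0.001911
DUDUDU: Ā=73.9801, payoff=36.8499, prob=0.001911
UUDUDU: Ā=144.5457, payoff=0.0000, prob=0.011252
DDUUDU: Ā=65.9201, payoff=44.9099, prob=0.001911
UDUUDU: Ā=128.7977, payoff=0.0000, prob=0.011252
DUUUDU: Ā=116.3977, payoff=0.0000, prob=0.011252
UUUUDU: Ā=227.4233, payoff=0.0000, prob=0.066263
DDDDUU: Ā=40.8049, payoff=70.0251, prob=0.000324
UDDDUU: Ā=79.7266, payoff=31.1034, prob=0.001911
DUDDUU: Ā=67.3266, payoff=43.5034, prob=0.001911
UUDDUU: Ā=131.5458, payoff=0.0000, prob=0.011252
DDUDUU: Ā=59.2666, payoff=51.5634, prob=0.001911
UDUDUU: Ā=115.7978, payoff=0.0000, prob=0.011252
DUUDUU: Ā=103.3978, payoff=7.4322, prob=0.011252
UUUDUU: Ā=202.0233, payoff=0.0000, prob=0.066263
DDDUUU: Ā=54.0276, payoff=56.8024, prob=0.001911
UDDUUU: Ā=105.5616, payoff=5.2684, prob=0.011252
DUDUUU: Ā=93.1616, payoff=17.6684, prob=0.011252
UUDUUU: Ā=182.0234, payoff=0.0000, prob=0.066263
DDUUUU: Ā=85.1016, payoff=25.7284, prob=0.011252
UDUUUU: Ā=166.2754, payoff=0.0000, prob=0.066263
DUUUUU: Ā=153.8754, payoff=0.0000, prob=0.066263
UUUUUU: Ā=300.6488, payoff=0.0000, prob=0.390216
Price = Σ prob·payoff / R^6 = 1.712840 / 2.699554 = 0.6345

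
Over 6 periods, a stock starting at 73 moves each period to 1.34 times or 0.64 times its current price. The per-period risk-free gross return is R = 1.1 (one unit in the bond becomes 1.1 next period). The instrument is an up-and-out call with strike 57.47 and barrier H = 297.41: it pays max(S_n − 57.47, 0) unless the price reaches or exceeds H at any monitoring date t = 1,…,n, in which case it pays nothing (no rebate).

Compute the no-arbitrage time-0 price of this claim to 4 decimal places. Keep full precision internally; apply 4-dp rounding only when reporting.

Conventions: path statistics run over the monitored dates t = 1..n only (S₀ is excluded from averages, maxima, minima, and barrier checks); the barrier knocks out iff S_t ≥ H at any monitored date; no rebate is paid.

price = 24.3479

No-arbitrage gives p* = (R−d)/(u−d) = 0.6571: enumerate every path, weight its payoff by its p*-probability, and discount by R^6.
Enumerate all 2^6 = 64 price paths (U = up ×1.34, D = down ×0.64); each path with k up-moves has probability p*^k·(1−p*)^(6−k).
DDDDDD: M=46.7200, payoff=0.0000, prob=0.001624
UDDDDD: M=97.8200, payoff=0.0000, prob=0.003113
DUDDDD: M=62.6048, payoff=0.0000, prob=0.003113
UUDDDD: M=131.0788, payoff=0.0000, prob=0.005967
DDUDDD: M=46.7200, payoff=0.0000, prob=0.003113
UDUDDD: M=97.8200, payoff=0.0000, prob=0.005967
DUUDDD: M=83.8904, payoff=0.0000, prob=0.005967
UUUDDD: M=175.6456, payoff=0.0000, prob=0.011437
DDDUDD: M=46.7200, payoff=0.0000, prob=0.003113
UDDUDD: M=97.8200, payoff=0.0000, prob=0.005967
DUDUDD: M=62.6048, payoff=0.0000, prob=0.005967
UUDUDD: M=131.0788, payoff=0.0000, prob=0.011437
DDUUDD: M=53.6899, payoff=0.0000, prob=0.005967
UDUUDD: M=112.4132, payoff=0.0000, prob=0.011437
DUUUDD: M=112.4132, payoff=0.0000, prob=0.011437
UUUUDD: M=235.3651, payoff=38.9355, prob=0.021921
DDDDUD: M=46.7200, payoff=0.0000, prob=0.003113
UDDDUD: M=97.8200, payoff=0.0000, prob=0.005967
DUDDUD: M=62.6048, payoff=0.0000, prob=0.005967
UUDDUD: M=131.0788, payoff=0.0000, prob=0.011437
DDUDUD: M=46.7200, payoff=0.0000, prob=0.005967
UDUDUD: M=97.8200, payoff=0.0000, prob=0.011437
DUUDUD: M=83.8904, payoff=0.0000, prob=0.011437
UUUDUD: M=175.6456, payoff=38.9355, prob=0.021921
DDDUUD: M=46.7200, payoff=0.0000, prob=0.005967
UDDUUD: M=97.8200, payoff=0.0000, prob=0.011437
DUDUUD: M=71.9444, payoff=0.0000, prob=0.011437
UUDUUD: M=150.6337, payoff=38.9355, prob=0.021921
DDUUUD: M=71.9444, payoff=0.0000, prob=0.011437
UDUUUD: M=150.6337, payoff=38.9355, prob=0.021921
DUUUUD: M=150.6337, payoff=38.9355, prob=0.021921
UUUUUD: M=315.3892, payoff=0.0000, prob=0.042016
DDDDDU: M=46.7200, payoff=0.0000, prob=0.003113
UDDDDU: M=97.8200, payoff=0.0000, prob=0.005967
DUDDDU: M=62.6048, payoff=0.0000, prob=0.005967
UUDDDU: M=131.0788, payoff=0.0000, prob=0.011437
DDUDDU: M=46.7200, payoff=0.0000, prob=0.005967
UDUDDU: M=97.8200, payoff=0.0000, prob=0.011437
DUUDDU: M=83.8904, payoff=0.0000, prob=0.011437
UUUDDU: M=175.6456, payoff=38.9355, prob=0.021921
DDDUDU: M=46.7200, payoff=0.0000, prob=0.005967
UDDUDU: M=97.8200, payoff=0.0000, prob=0.011437
DUDUDU: M=62.6048, payoff=0.0000, prob=0.011437
UUDUDU: M=131.0788, payoff=38.9355, prob=0.021921
DDUUDU: M=53.6899, payoff=0.0000, prob=0.011437
UDUUDU: M=112.4132, payoff=38.9355, prob=0.021921
DUUUDU: M=112.4132, payoff=38.9355, prob=0.021921
UUUUDU: M=235.3651, payoff=144.3791, prob=0.042016
DDDDUU: M=46.7200, payoff=0.0000, prob=0.005967
UDDDUU: M=97.8200, payoff=0.0000, prob=0.011437
DUDDUU: M=62.6048, payoff=0.0000, prob=0.011437
UUDDUU: M=131.0788, payoff=38.9355, prob=0.021921
DDUDUU: M=46.7200, payoff=0.0000, prob=0.011437
UDUDUU: M=97.8200, payoff=38.9355, prob=0.021921
DUUDUU: M=96.4055, payoff=38.9355, prob=0.021921
UUUDUU: M=201.8491, payoff=144.3791, prob=0.042016
DDDUUU: M=46.7200, payoff=0.0000, prob=0.011437
UDDUUU: M=97.8200, payoff=38.9355, prob=0.021921
DUDUUU: M=96.4055, payoff=38.9355, prob=0.021921
UUDUUU: M=201.8491, payoff=144.3791, prob=0.042016
DDUUUU: M=96.4055, payoff=38.9355, prob=0.021921
UDUUUU: M=201.8491, payoff=144.3791, prob=0.042016
DUUUUU: M=201.8491, payoff=144.3791, prob=0.042016
UUUUUU: M=422.6216, payoff=0.0000, prob=0.080530
Price = Σ prob·payoff / R^6 = 43.133728 / 1.771561 = 24.3479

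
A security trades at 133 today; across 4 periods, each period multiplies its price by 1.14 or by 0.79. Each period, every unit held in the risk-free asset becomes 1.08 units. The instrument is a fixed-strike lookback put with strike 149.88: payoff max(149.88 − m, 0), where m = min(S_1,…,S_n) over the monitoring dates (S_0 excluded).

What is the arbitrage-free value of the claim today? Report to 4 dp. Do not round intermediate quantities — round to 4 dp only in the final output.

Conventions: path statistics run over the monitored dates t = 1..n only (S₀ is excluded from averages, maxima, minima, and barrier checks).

price = 11.8782

Under the martingale measure an up-move has probability p* = 0.8286; value the claim as the probability-weighted average of per-path payoffs, discounted 4 periods at R = 1.08.
Enumerate all 2^4 = 16 price paths (U = up ×1.14, D = down ×0.79); each path with k up-moves has probability p*^k·(1−p*)^(4−k).
DDDD: m=51.8036, payoff=98.0764, prob=0.000864
UDDD: m=74.7546, payoff=75.1254, prob=0.004174
DUDD: m=74.7546, payoff=75.1254, prob=0.004174
UUDD: m=107.8737, payoff=42.0063, prob=0.020176
DDUD: m=74.7546, payoff=75.1254, prob=0.004174
UDUD: m=107.8737, payoff=42.0063, prob=0.020176
DUUD: m=105.0700, payoff=44.8100, prob=0.020176
UUUD: m=151.6200, payoff=0.0000, prob=0.097515
DDDU: m=65.5742, payoff=84.3058, prob=0.004174
UDDU: m=94.6260, payoff=55.2540, prob=0.020176
DUDU: m=94.6260, payoff=55.2540, prob=0.020176
UUDU: m=136.5490, payoff=13.3310, prob=0.097515
DDUU: m=83.0053, payoff=66.8747, prob=0.020176
UDUU: m=119.7798, payoff=30.1002, prob=0.097515
DUUU: m=105.0700, payoff=44.8100, prob=0.097515
UUUU: m=151.6200, payoff=0.0000, prob=0.471324
Price = Σ prob·payoff / R^4 = 16.160145 / 1.360489 = 11.8782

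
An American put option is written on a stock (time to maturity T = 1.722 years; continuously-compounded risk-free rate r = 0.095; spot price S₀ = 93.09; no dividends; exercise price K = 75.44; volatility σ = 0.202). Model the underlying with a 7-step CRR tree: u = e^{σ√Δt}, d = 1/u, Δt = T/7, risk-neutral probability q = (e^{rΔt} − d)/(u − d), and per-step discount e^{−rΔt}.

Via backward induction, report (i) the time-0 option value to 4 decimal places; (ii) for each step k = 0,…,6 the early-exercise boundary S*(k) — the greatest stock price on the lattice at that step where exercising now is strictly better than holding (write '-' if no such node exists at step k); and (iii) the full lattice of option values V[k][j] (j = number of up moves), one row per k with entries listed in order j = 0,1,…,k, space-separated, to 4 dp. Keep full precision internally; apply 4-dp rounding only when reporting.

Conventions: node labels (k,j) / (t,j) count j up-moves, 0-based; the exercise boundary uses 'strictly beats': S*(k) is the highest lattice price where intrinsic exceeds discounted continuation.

Δt=0.24600  u=1.10538  d=0.90467  q=0.59278  discount=0.97690
step 7 (expiry): payoffs max(K−S,0) = 29.2739 19.0313 6.5163 0.0000 0.0000 0.0000 0.0000 0.0000
step 6: (k=6,j=0): S=51.0311, K−S=24.4089, hold=22.6664 ⇒ V=24.4089 exercise | (k=6,j=1): S=62.3530, K−S=13.0870, hold=11.3444 ⇒ V=13.0870 exercise | (k=6,j=2): S=76.1869, K−S=0.0000, hold=2.5923 ⇒ V=2.5923 continue | (k=6,j=3): S=93.0900, K−S=0.0000, hold=0.0000 ⇒ V=0.0000 continue | (k=6,j=4): S=113.7433, K−S=0.0000, hold=0.0000 ⇒ V=0.0000 continue | (k=6,j=5): S=138.9788, K−S=0.0000, hold=0.0000 ⇒ V=0.0000 continue | (k=6,j=6): S=169.8132, K−S=0.0000, hold=0.0000 ⇒ V=0.0000 continue  boundary S*=62.3530
step 5: (k=5,j=0): S=56.4087, K−S=19.0313, hold=17.2887 ⇒ V=19.0313 exercise | (k=5,j=1): S=68.9237, K−S=6.5163, hold=6.7073 ⇒ V=6.7073 continue | (k=5,j=2): S=84.2154, K−S=0.0000, hold=1.0312 ⇒ V=1.0312 continue | (k=5,j=3): S=102.8998, K−S=0.0000, hold=0.0000 ⇒ V=0.0000 continue | (k=5,j=4): S=125.7295, K−S=0.0000, hold=0.0000 ⇒ V=0.0000 continue | (k=5,j=5): S=153.6244, K−S=0.0000, hold=0.0000 ⇒ V=0.0000 continue  boundary S*=56.4087
step 4: (k=4,j=0): S=62.3530, K−S=13.0870, hold=11.4551 ⇒ V=13.0870 exercise | (k=4,j=1): S=76.1869, K−S=0.0000, hold=3.2654 ⇒ V=3.2654 continue | (k=4,j=2): S=93.0900, K−S=0.0000, hold=0.4102 ⇒ V=0.4102 continue | (k=4,j=3): S=113.7433, K−S=0.0000, hold=0.0000 ⇒ V=0.0000 continue | (k=4,j=4): S=138.9788, K−S=0.0000, hold=0.0000 ⇒ V=0.0000 continue  boundary S*=62.3530
step 3: (k=3,j=0): S=68.9237, K−S=6.5163, hold=7.0972 ⇒ V=7.0972 continue | (k=3,j=1): S=84.2154, K−S=0.0000, hold=1.5366 ⇒ V=1.5366 continue | (k=3,j=2): S=102.8998, K−S=0.0000, hold=0.1632 ⇒ V=0.1632 continue | (k=3,j=3): S=125.7295, K−S=0.0000, hold=0.0000 ⇒ V=0.0000 continue  boundary S*=-
step 2: (k=2,j=0): S=76.1869, K−S=0.0000, hold=3.7132 ⇒ V=3.7132 continue | (k=2,j=1): S=93.0900, K−S=0.0000, hold=0.7058 ⇒ V=0.7058 continue | (k=2,j=2): S=113.7433, K−S=0.0000, hold=0.0649 ⇒ V=0.0649 continue  boundary S*=-
step 1: (k=1,j=0): S=84.2154, K−S=0.0000, hold=1.8859 ⇒ V=1.8859 continue | (k=1,j=1): S=102.8998, K−S=0.0000, hold=0.3184 ⇒ V=0.3184 continue  boundary S*=-
step 0: (k=0,j=0): S=93.0900, K−S=0.0000, hold=0.9346 ⇒ V=0.9346 continue  boundary S*=-

price = 0.9346
boundary = - - - - 62.3530 56.4087 62.3530
tree:
0.9346
1.8859 0.3184
3.7132 0.7058 0.0649
7.0972 1.5366 0.1632 0.0000
13.0870 3.2654 0.4102 0.0000 0.0000
19.0313 6.7073 1.0312 0.0000 0.0000 0.0000
24.4089 13.0870 2.5923 0.0000 0.0000 0.0000 0.0000
29.2739 19.0313 6.5163 0.0000 0.0000 0.0000 0.0000 0.0000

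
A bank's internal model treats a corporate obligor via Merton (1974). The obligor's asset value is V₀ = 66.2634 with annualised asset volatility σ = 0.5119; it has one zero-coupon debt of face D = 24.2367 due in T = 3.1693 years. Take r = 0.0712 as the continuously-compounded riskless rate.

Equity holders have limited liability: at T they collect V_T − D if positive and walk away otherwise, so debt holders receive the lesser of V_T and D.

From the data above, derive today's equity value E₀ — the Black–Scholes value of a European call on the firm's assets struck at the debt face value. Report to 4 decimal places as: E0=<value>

Apply the equity-as-call identities (strike 24.2367, horizon 3.1693 years):
d₁ = [ln(V₀/D) + (r + σ²/2)T] / (σ√T)
   = [ln(66.2634/24.2367) + (0.0712 + 0.5·0.5119²)·3.1693] / (0.5119·√3.1693)
   = [1.005770 + 0.640898] / 0.911311 = 1.806921
d₂ = d₁ − σ√T = 1.806921 − 0.911311 = 0.895610
N(d₁) = 0.964613,  N(d₂) = 0.814769,  e^(−rT) = 0.797994
E₀ = V₀·N(d₁) − D·e^(−rT)·N(d₂)
   = 66.2634·0.964613 − 24.2367·0.797994·0.814769 = 48.160274

E0=48.1603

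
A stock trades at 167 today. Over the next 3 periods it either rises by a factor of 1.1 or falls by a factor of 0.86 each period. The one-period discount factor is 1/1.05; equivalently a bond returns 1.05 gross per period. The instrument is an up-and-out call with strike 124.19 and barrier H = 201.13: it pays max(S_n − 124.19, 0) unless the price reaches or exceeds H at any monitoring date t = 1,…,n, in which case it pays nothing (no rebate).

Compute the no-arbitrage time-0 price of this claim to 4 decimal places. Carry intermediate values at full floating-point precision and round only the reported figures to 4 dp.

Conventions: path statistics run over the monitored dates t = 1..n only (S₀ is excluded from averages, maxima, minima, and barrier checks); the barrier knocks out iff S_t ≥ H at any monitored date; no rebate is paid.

Risk-neutral up-probability p* = (R−d)/(u−d) = (1.05−0.86)/(1.1−0.86) = 0.7917; the claim prices as the p*-weighted sum of path payoffs discounted by R^3.
Enumerate all 2^3 = 8 price paths (U = up ×1.1, D = down ×0.86); each path with k up-moves has probability p*^k·(1−p*)^(3−k).
DDD: M=143.6200, payoff=0.0000, prob=0.009042
UDD: M=183.7000, payoff=11.6745, prob=0.034361
DUD: M=157.9820, payoff=11.6745, prob=0.034361
UUD: M=202.0700, payoff=0.0000, prob=0.130570
DDU: M=143.6200, payoff=11.6745, prob=0.034361
UDU: M=183.7000, payoff=49.5902, prob=0.130570
DUU: M=173.7802, payoff=49.5902, prob=0.130570
UUU: M=222.2770, payoff=0.0000, prob=0.496166
Price = Σ prob·payoff / R^3 = 14.153415 / 1.157625 = 12.2263

price = 12.2263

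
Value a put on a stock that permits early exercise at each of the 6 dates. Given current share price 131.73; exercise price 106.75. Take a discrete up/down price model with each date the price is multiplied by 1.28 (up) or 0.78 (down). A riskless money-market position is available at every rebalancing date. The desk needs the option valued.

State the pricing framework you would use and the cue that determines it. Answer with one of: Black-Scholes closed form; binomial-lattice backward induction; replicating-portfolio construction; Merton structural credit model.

Key observation: with exercise allowed before expiry on a discrete up/down model (6 steps from spot 131.73), the strike-106.75 put's value must be rolled back through the tree testing early exercise at each node.

framework: binomial-lattice backward induction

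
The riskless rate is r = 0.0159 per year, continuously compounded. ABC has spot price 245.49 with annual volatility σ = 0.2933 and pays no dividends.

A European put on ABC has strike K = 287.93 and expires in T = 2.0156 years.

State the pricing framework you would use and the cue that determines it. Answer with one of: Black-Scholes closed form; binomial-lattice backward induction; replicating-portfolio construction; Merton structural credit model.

Key observation: the instrument is a plain European put (strike 287.93) on a lognormal asset; the exact continuous-time formula applies directly.

framework: Black-Scholes closed form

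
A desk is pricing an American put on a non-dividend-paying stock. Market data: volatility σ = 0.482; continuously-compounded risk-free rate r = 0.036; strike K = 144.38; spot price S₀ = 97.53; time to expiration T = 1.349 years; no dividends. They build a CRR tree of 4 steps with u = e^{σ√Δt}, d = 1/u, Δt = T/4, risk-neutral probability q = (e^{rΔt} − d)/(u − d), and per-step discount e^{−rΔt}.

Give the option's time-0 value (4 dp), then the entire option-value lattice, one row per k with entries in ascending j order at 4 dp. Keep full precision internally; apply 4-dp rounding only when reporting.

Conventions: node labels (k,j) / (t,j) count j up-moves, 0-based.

price = 52.9792
tree:
52.9792
70.6620 32.9736
88.6603 49.5809 13.7311
102.2643 70.6620 25.3634 0.0000
112.5469 88.6603 46.8500 0.0000 0.0000

Δt=0.33725  u=1.32301  d=0.75585  q=0.45201  discount=0.98793
step 4 (expiry): payoffs max(K−S,0) = 112.5469 88.6603 46.8500 0.0000 0.0000
k=3: (k=3,j=0): S=42.1157, K−S=102.2643, hold=100.5220 ⇒ V=102.2643 exercise | (k=3,j=1): S=73.7180, K−S=70.6620, hold=68.9197 ⇒ V=70.6620 exercise | (k=3,j=2): S=129.0336, K−S=15.3464, hold=25.3634 ⇒ V=25.3634 continue | (k=3,j=3): S=225.8563, K−S=0.0000, hold=0.0000 ⇒ V=0.0000 continue
k=2: (k=2,j=0): S=55.7197, K−S=88.6603, hold=86.9180 ⇒ V=88.6603 exercise | (k=2,j=1): S=97.5300, K−S=46.8500, hold=49.5809 ⇒ V=49.5809 continue | (k=2,j=2): S=170.7134, K−S=0.0000, hold=13.7311 ⇒ V=13.7311 continue
k=1: (k=1,j=0): S=73.7180, K−S=70.6620, hold=70.1392 ⇒ V=70.6620 exercise | (k=1,j=1): S=129.0336, K−S=15.3464, hold=32.9736 ⇒ V=32.9736 continue
k=0: (k=0,j=0): S=97.5300, K−S=46.8500, hold=52.9792 ⇒ V=52.9792 continue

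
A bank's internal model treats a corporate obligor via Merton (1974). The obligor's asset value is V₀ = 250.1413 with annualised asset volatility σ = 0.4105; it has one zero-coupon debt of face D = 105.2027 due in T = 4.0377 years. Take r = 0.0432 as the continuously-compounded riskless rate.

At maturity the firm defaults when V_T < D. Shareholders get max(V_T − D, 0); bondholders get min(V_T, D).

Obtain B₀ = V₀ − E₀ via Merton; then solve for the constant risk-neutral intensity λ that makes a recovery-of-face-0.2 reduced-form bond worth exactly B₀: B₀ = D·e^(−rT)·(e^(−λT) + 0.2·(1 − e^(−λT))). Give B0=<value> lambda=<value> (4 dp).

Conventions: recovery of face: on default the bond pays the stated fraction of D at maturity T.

B0=82.6493 lambda=0.0209

Work the structural quantities from V₀ = 250.1413 against face 105.2027:
d₁ = [ln(V₀/D) + (r + σ²/2)T] / (σ√T)
   = [ln(250.1413/105.2027) + (0.0432 + 0.5·0.4105²)·4.0377] / (0.4105·√4.0377)
   = [0.866137 + 0.514626] / 0.824860 = 1.673936
d₂ = d₁ − σ√T = 1.673936 − 0.824860 = 0.849076
N(d₁) = 0.952928,  N(d₂) = 0.802080,  e^(−rT) = 0.839937
E₀ = V₀·N(d₁) − D·e^(−rT)·N(d₂)
   = 250.1413·0.952928 − 105.2027·0.839937·0.802080 = 167.492014
B₀ = V₀ − E₀ = 250.1413 − 167.492014 = 82.649286
e^(−λT) = (B₀·e^(rT)/D − 0.2)/(1 − 0.2) = (82.6493·1.190566/105.2027 − 0.2)/0.8 = 0.91916472
λ = −ln(0.91916472)/4.0377 = 0.020876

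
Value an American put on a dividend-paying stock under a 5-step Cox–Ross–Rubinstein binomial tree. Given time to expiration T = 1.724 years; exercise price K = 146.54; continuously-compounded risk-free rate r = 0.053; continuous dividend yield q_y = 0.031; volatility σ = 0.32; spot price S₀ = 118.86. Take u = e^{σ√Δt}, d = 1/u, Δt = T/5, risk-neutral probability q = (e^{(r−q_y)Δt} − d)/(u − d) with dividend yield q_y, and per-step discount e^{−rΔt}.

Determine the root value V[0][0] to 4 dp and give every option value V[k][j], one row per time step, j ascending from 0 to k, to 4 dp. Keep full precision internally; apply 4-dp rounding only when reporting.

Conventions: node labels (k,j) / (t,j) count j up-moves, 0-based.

Δt=0.34480  u=1.20672  d=0.82870  q=0.47330  discount=0.98189
step 5 (expiry): payoffs max(K−S,0) = 100.0874 78.8974 48.0413 3.1097 0.0000 0.0000
k=4: (k=4,j=0): S=56.0551, K−S=90.4849, hold=88.4273 ⇒ V=90.4849 exercise | (k=4,j=1): S=81.6254, K−S=64.9146, hold=63.1288 ⇒ V=64.9146 exercise | (k=4,j=2): S=118.8600, K−S=27.6800, hold=26.2901 ⇒ V=27.6800 exercise | (k=4,j=3): S=173.0797, K−S=0.0000, hold=1.6082 ⇒ V=1.6082 continue | (k=4,j=4): S=252.0325, K−S=0.0000, hold=0.0000 ⇒ V=0.0000 continue
k=3: (k=3,j=0): S=67.6426, K−S=78.8974, hold=76.9630 ⇒ V=78.8974 exercise | (k=3,j=1): S=98.4987, K−S=48.0413, hold=46.4349 ⇒ V=48.0413 exercise | (k=3,j=2): S=143.4303, K−S=3.1097, hold=15.0623 ⇒ V=15.0623 continue | (k=3,j=3): S=208.8581, K−S=0.0000, hold=0.8317 ⇒ V=0.8317 continue
k=2: (k=2,j=0): S=81.6254, K−S=64.9146, hold=63.1288 ⇒ V=64.9146 exercise | (k=2,j=1): S=118.8600, K−S=27.6800, hold=31.8449 ⇒ V=31.8449 continue | (k=2,j=2): S=173.0797, K−S=0.0000, hold=8.1761 ⇒ V=8.1761 continue
k=1: (k=1,j=0): S=98.4987, K−S=48.0413, hold=48.3705 ⇒ V=48.3705 continue | (k=1,j=1): S=143.4303, K−S=3.1097, hold=20.2685 ⇒ V=20.2685 continue
k=0: (k=0,j=0): S=118.8600, K−S=27.6800, hold=34.4346 ⇒ V=34.4346 continue

price = 34.4346
tree:
34.4346
48.3705 20.2685
64.9146 31.8449 8.1761
78.8974 48.0413 15.0623 0.8317
90.4849 64.9146 27.6800 1.6082 0.0000
100.0874 78.8974 48.0413 3.1097 0.0000 0.0000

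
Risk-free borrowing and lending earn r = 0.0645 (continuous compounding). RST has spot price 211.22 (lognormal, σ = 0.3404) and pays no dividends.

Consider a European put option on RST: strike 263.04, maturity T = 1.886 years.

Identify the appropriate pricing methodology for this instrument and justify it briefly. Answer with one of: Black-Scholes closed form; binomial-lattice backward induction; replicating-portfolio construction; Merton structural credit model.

framework: Black-Scholes closed form

Key observation: the instrument is a plain European put (strike 263.04) on a lognormal asset; the exact continuous-time formula applies directly.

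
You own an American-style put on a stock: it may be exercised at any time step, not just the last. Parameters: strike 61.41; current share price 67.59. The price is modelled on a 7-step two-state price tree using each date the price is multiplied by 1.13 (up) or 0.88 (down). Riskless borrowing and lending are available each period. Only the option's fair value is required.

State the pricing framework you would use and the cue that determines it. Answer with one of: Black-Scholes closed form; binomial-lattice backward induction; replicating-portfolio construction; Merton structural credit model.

Key observation: the put (strike 61.41 on spot 67.59) is American-style on a 7-step discrete price model, so the early-exercise decision at every node requires stepwise backward valuation — a closed form cannot price the exercise right.

framework: binomial-lattice backward induction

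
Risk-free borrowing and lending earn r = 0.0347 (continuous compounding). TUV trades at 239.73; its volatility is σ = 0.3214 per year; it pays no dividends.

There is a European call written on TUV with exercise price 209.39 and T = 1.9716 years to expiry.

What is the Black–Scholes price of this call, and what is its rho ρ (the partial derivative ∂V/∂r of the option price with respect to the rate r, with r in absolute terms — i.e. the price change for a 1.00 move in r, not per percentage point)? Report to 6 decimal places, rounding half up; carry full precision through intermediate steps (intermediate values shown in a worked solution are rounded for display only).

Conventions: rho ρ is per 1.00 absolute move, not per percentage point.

σ√T = 0.3214·√1.9716 = 0.451290
d₁ = (ln(S/K) + (r+σ²/2)T) / (σ√T) = (ln(239.73/209.39) + (0.0347+0.3214²/2)·1.9716) / 0.451290 = (0.135315 + 0.170246) / 0.451290 = 0.677083
d₂ = d₁ − σ√T = 0.677083 − 0.451290 = 0.225793
e^{−rT} = 0.933873
N(d₁) = 0.750823,  N(d₂) = 0.589319
Call price V = S·N(d₁) − K·e^{−rT}·N(d₂) = 179.994868 − 115.237612 = 64.757256
ρ = K·T·e^{−rT}·N(d₂) = 227.202476

price = 64.757256
ρ = 227.202476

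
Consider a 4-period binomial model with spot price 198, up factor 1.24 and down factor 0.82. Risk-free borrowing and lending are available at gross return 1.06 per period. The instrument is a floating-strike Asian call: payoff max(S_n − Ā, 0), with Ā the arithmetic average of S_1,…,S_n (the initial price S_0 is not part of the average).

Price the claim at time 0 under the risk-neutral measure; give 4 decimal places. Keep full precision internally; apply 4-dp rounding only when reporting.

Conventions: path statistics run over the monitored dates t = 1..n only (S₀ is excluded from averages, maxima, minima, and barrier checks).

Set p* = 0.5714 (from d < R < u); the path-dependent value is the discounted p*-expectation over all price paths.
Enumerate all 2^4 = 16 price paths (U = up ×1.24, D = down ×0.82); each path with k up-moves has probability p*^k·(1−p*)^(4−k).
DDDD: Ā=123.5465, payoff=0.0000, prob=0.033736
UDDD: Ā=186.8265, payoff=0.0000, prob=0.044981
DUDD: Ā=166.0365, payoff=0.0000, prob=0.044981
UUDD: Ā=251.0796, payoff=0.0000, prob=0.059975
DDUD: Ā=148.9887, payoff=0.0000, prob=0.044981
UDUD: Ā=225.3000, payoff=0.0000, prob=0.059975
DUUD: Ā=204.5100, payoff=0.1987, prob=0.059975
UUUD: Ā=309.2590, payoff=0.3005, prob=0.079967
DDDU: Ā=135.0095, payoff=0.3624, prob=0.044981
UDDU: Ā=204.1607, payoff=0.5480, prob=0.059975
DUDU: Ā=183.3707, payoff=21.3380, prob=0.059975
UUDU: Ā=277.2923, payoff=32.2672, prob=0.079967
DDUU: Ā=166.3229, payoff=38.3858, prob=0.059975
UDUU: Ā=251.5127, payoff=58.0468, prob=0.079967
DUUU: Ā=230.7227, payoff=78.8368, prob=0.079967
UUUU: Ā=348.8977, payoff=119.2167, prob=0.106622
Price = Σ prob·payoff / R^4 = 29.904632 / 1.262477 = 23.6873

price = 23.6873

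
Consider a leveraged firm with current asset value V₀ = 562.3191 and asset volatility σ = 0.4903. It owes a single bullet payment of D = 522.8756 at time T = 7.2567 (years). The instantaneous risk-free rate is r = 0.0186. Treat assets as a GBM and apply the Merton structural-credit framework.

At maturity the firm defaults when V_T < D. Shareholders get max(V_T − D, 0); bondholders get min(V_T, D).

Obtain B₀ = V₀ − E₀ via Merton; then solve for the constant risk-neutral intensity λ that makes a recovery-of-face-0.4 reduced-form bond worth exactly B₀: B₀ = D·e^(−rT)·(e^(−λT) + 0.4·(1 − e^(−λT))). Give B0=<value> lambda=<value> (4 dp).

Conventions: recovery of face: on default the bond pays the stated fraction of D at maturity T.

B0=256.7293 lambda=0.1805

Work the structural quantities from V₀ = 562.3191 against face 522.8756:
d₁ = [ln(V₀/D) + (r + σ²/2)T] / (σ√T)
   = [ln(562.3191/522.8756) + (0.0186 + 0.5·0.4903²)·7.2567] / (0.4903·√7.2567)
   = [0.072726 + 1.007209] / 1.320783 = 0.817647
d₂ = d₁ − σ√T = 0.817647 − 1.320783 = -0.503136
N(d₁) = 0.793221,  N(d₂) = 0.307434,  e^(−rT) = 0.873738
E₀ = V₀·N(d₁) − D·e^(−rT)·N(d₂)
   = 562.3191·0.793221 − 522.8756·0.873738·0.307434 = 305.589785
B₀ = V₀ − E₀ = 562.3191 − 305.589785 = 256.729315
e^(−λT) = (B₀·e^(rT)/D − 0.4)/(1 − 0.4) = (256.7293·1.144508/522.8756 − 0.4)/0.6 = 0.26991261
λ = −ln(0.26991261)/7.2567 = 0.180476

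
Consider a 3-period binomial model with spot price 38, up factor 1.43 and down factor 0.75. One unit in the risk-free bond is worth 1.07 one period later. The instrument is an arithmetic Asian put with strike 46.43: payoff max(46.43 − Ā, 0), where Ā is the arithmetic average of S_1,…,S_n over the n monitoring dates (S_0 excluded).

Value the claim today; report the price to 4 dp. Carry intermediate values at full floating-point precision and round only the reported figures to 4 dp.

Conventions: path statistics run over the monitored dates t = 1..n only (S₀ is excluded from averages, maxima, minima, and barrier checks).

price = 7.3554

Risk-neutral up-probability p* = (R−d)/(u−d) = (1.07−0.75)/(1.43−0.75) = 0.4706; the claim prices as the p*-weighted sum of path payoffs discounted by R^3.
Enumerate all 2^3 = 8 price paths (U = up ×1.43, D = down ×0.75); each path with k up-moves has probability p*^k·(1−p*)^(3−k).
DDD: Ā=21.9688, payoff=24.4612, prob=0.148382
UDD: Ā=41.8871, payoff=4.5429, prob=0.131895
DUD: Ā=33.2737, payoff=13.1562, prob=0.131895
UUD: Ā=63.4419, payoff=0.0000, prob=0.117240
DDU: Ā=26.8137, payoff=19.6163, prob=0.131895
UDU: Ā=51.1249, payoff=0.0000, prob=0.117240
DUU: Ā=42.5115, payoff=3.9184, prob=0.117240
UUU: Ā=81.0554, payoff=0.0000, prob=0.104213
Price = Σ prob·payoff / R^3 = 9.010720 / 1.225043 = 7.3554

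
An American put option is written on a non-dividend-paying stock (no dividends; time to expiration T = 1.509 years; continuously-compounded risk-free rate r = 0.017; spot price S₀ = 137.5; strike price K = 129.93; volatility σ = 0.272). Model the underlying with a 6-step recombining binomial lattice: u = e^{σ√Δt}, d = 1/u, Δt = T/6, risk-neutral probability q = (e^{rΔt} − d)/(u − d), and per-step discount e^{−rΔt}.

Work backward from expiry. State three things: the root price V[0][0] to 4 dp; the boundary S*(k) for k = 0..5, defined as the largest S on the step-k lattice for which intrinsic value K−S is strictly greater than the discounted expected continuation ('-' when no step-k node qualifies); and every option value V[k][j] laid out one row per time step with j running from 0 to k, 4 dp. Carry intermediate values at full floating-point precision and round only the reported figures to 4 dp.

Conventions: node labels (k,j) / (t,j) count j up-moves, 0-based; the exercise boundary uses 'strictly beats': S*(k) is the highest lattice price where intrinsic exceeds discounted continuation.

price = 12.9644
boundary = - - - 91.3229 79.6781 91.3229
tree:
12.9644
19.3739 6.1807
27.9568 10.3078 1.7933
38.6071 16.7418 3.4741 0.0000
50.2519 26.1811 6.7304 0.0000 0.0000
60.4119 38.6071 13.0389 0.0000 0.0000 0.0000
69.2764 50.2519 25.2604 0.0000 0.0000 0.0000 0.0000

Δt=0.25150, u=1.14615, d=0.87249, q=0.48161, disc=e^(-rΔt)=0.99573
k=6 terminal: V=max(K-S,0) → 69.2764 50.2519 25.2604 0.0000 0.0000 0.0000 0.0000
k=5: j=0 S=69.5181 intr=60.4119 cont=59.8576 V=60.4119[EX]; j=1 S=91.3229 intr=38.6071 cont=38.0528 V=38.6071[EX]; j=2 S=119.9670 intr=9.9630 cont=13.0389 V=13.0389[hold]; j=3 S=157.5955 intr=0.0000 cont=0.0000 V=0.0000[hold]; j=4 S=207.0264 intr=0.0000 cont=0.0000 V=0.0000[hold]; j=5 S=271.9616 intr=0.0000 cont=0.0000 V=0.0000[hold]  S*(5)=91.3229
k=4: j=0 S=79.6781 intr=50.2519 cont=49.6976 V=50.2519[EX]; j=1 S=104.6696 intr=25.2604 cont=26.1811 V=26.1811[hold]; j=2 S=137.5000 intr=0.0000 cont=6.7304 V=6.7304[hold]; j=3 S=180.6278 intr=0.0000 cont=0.0000 V=0.0000[hold]; j=4 S=237.2830 intr=0.0000 cont=0.0000 V=0.0000[hold]  S*(4)=79.6781
k=3: j=0 S=91.3229 intr=38.6071 cont=38.4943 V=38.6071[EX]; j=1 S=119.9670 intr=9.9630 cont=16.7418 V=16.7418[hold]; j=2 S=157.5955 intr=0.0000 cont=3.4741 V=3.4741[hold]; j=3 S=207.0264 intr=0.0000 cont=0.0000 V=0.0000[hold]  S*(3)=91.3229
k=2: j=0 S=104.6696 intr=25.2604 cont=27.9568 V=27.9568[hold]; j=1 S=137.5000 intr=0.0000 cont=10.3078 V=10.3078[hold]; j=2 S=180.6278 intr=0.0000 cont=1.7933 V=1.7933[hold]  S*(2)=-
k=1: j=0 S=119.9670 intr=9.9630 cont=19.3739 V=19.3739[hold]; j=1 S=157.5955 intr=0.0000 cont=6.1807 V=6.1807[hold]  S*(1)=-
k=0: j=0 S=137.5000 intr=0.0000 cont=12.9644 V=12.9644[hold]  S*(0)=-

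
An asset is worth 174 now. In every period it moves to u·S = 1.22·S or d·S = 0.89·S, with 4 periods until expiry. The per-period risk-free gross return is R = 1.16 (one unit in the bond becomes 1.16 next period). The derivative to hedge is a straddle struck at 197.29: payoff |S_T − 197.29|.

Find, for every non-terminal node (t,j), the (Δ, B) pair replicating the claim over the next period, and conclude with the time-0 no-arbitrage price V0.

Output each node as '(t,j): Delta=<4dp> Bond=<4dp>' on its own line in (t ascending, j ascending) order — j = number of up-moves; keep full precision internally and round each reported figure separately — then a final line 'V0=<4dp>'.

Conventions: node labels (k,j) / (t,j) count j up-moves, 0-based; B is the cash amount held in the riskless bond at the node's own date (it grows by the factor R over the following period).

The replicating-portfolio and risk-neutral prices coincide; use p* = (1.16−0.89)/(1.22−0.89) = 0.8182 for the latter.
Expiry values: V(4,0)=88.1185, V(4,1)=47.6392, V(4,2)=7.8493, V(4,3)=83.9122, V(4,4)=188.1782
  t=3,j=0: stock 122.6646 → up 149.6508 (V=47.6392), down 109.1715 (V=88.1185). Price 47.4130; hedge Δ=-1.0000, bond B=170.0776.
  t=3,j=1: stock 168.1470 → up 205.1393 (V=7.8493), down 149.6508 (V=47.6392). Price 13.0033; hedge Δ=-0.7171, bond B=133.5786.
  t=3,j=2: stock 230.4936 → up 281.2022 (V=83.9122), down 205.1393 (V=7.8493). Price 60.4160; hedge Δ=1.0000, bond B=-170.0776.
  t=3,j=3: stock 315.9576 → up 385.4682 (V=188.1782), down 281.2022 (V=83.9122). Price 145.8800; hedge Δ=1.0000, bond B=-170.0776.
  t=2,j=0: stock 137.8254 → up 168.1470 (V=13.0033), down 122.6646 (V=47.4130). Price 16.6031; hedge Δ=-0.7565, bond B=120.8748.
  t=2,j=1: stock 188.9292 → up 230.4936 (V=60.4160), down 168.1470 (V=13.0033). Price 44.6513; hedge Δ=0.7605, bond B=-99.0236.
  t=2,j=2: stock 258.9816 → up 315.9576 (V=145.8800), down 230.4936 (V=60.4160). Price 112.3630; hedge Δ=1.0000, bond B=-146.6186.
  t=1,j=0: stock 154.8600 → up 188.9292 (V=44.6513), down 137.8254 (V=16.6031). Price 34.0963; hedge Δ=0.5488, bond B=-50.8983.
  t=1,j=1: stock 212.2800 → up 258.9816 (V=112.3630), down 188.9292 (V=44.6513). Price 86.2515; hedge Δ=0.9666, bond B=-118.9353.
  t=0,j=0: stock 174.0000 → up 212.2800 (V=86.2515), down 154.8600 (V=34.0963). Price 66.1800; hedge Δ=0.9083, bond B=-91.8663.
Check: Δ(0,0)·S0 + B(0,0) = 66.1800 = V0.

(0,0): Delta=0.9083 Bond=-91.8663
(1,0): Delta=0.5488 Bond=-50.8983
(1,1): Delta=0.9666 Bond=-118.9353
(2,0): Delta=-0.7565 Bond=120.8748
(2,1): Delta=0.7605 Bond=-99.0236
(2,2): Delta=1.0000 Bond=-146.6186
(3,0): Delta=-1.0000 Bond=170.0776
(3,1): Delta=-0.7171 Bond=133.5786
(3,2): Delta=1.0000 Bond=-170.0776
(3,3): Delta=1.0000 Bond=-170.0776
V0=66.1800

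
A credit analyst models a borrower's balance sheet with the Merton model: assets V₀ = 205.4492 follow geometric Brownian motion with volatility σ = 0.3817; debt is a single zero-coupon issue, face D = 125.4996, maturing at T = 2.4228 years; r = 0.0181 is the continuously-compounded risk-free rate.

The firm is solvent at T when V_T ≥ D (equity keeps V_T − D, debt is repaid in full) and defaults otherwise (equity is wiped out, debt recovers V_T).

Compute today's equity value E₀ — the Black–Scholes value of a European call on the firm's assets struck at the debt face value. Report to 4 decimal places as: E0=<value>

Apply the equity-as-call identities (strike 125.4996, horizon 2.4228 years):
d₁ = [ln(V₀/D) + (r + σ²/2)T] / (σ√T)
   = [ln(205.4492/125.4996) + (0.0181 + 0.5·0.3817²)·2.4228] / (0.3817·√2.4228)
   = [0.492896 + 0.220347] / 0.594129 = 1.200486
d₂ = d₁ − σ√T = 1.200486 − 0.594129 = 0.606356
N(d₁) = 0.885025,  N(d₂) = 0.727861,  e^(−rT) = 0.957095
E₀ = V₀·N(d₁) − D·e^(−rT)·N(d₂)
   = 205.4492·0.885025 − 125.4996·0.957095·0.727861 = 94.400557

E0=94.4006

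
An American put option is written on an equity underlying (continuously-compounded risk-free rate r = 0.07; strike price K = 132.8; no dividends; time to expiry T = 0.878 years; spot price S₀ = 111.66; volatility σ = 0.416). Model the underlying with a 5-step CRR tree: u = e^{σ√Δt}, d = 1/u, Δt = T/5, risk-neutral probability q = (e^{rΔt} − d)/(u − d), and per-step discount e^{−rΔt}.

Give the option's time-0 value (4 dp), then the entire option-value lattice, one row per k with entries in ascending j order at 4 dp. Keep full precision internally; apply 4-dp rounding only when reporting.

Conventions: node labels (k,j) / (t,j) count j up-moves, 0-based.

price = 26.9288
tree:
26.9288
39.1261 15.0032
54.0080 24.7334 5.3267
66.6127 39.0028 10.6116 0.0000
77.2010 54.0080 21.1400 0.0000 0.0000
86.0954 66.6127 39.0028 0.0000 0.0000 0.0000

Δt=0.17560, u=1.19044, d=0.84003, q=0.49182, disc=e^(-rΔt)=0.98778
k=5 terminal: V=max(K-S,0) → 86.0954 66.6127 39.0028 0.0000 0.0000 0.0000
k=4: j=0 S=55.5990 intr=77.2010 cont=75.5786 V=77.2010[EX]; j=1 S=78.7920 intr=54.0080 cont=52.3856 V=54.0080[EX]; j=2 S=111.6600 intr=21.1400 cont=19.5781 V=21.1400[EX]; j=3 S=158.2388 intr=0.0000 cont=0.0000 V=0.0000[hold]; j=4 S=224.2479 intr=0.0000 cont=0.0000 V=0.0000[hold]
k=3: j=0 S=66.1873 intr=66.6127 cont=64.9903 V=66.6127[EX]; j=1 S=93.7972 intr=39.0028 cont=37.3804 V=39.0028[EX]; j=2 S=132.9246 intr=0.0000 cont=10.6116 V=10.6116[hold]; j=3 S=188.3739 intr=0.0000 cont=0.0000 V=0.0000[hold]
k=2: j=0 S=78.7920 intr=54.0080 cont=52.3856 V=54.0080[EX]; j=1 S=111.6600 intr=21.1400 cont=24.7334 V=24.7334[hold]; j=2 S=158.2388 intr=0.0000 cont=5.3267 V=5.3267[hold]
k=1: j=0 S=93.7972 intr=39.0028 cont=39.1261 V=39.1261[hold]; j=1 S=132.9246 intr=0.0000 cont=15.0032 V=15.0032[hold]
k=0: j=0 S=111.6600 intr=21.1400 cont=26.9288 V=26.9288[hold]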